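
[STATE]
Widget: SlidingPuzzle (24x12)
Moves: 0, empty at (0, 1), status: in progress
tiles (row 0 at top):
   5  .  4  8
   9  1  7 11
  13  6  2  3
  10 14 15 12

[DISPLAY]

┌────┬────┬────┬────┐   
│  5 │    │  4 │  8 │   
├────┼────┼────┼────┤   
│  9 │  1 │  7 │ 11 │   
├────┼────┼────┼────┤   
│ 13 │  6 │  2 │  3 │   
├────┼────┼────┼────┤   
│ 10 │ 14 │ 15 │ 12 │   
└────┴────┴────┴────┘   
Moves: 0                
                        
                        


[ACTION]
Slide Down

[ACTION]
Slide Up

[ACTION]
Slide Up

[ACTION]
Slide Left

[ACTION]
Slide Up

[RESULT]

┌────┬────┬────┬────┐   
│  5 │  1 │  4 │  8 │   
├────┼────┼────┼────┤   
│  9 │  6 │  7 │ 11 │   
├────┼────┼────┼────┤   
│ 13 │  2 │ 15 │  3 │   
├────┼────┼────┼────┤   
│ 10 │ 14 │    │ 12 │   
└────┴────┴────┴────┘   
Moves: 4                
                        
                        


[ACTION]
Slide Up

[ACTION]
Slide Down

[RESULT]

┌────┬────┬────┬────┐   
│  5 │  1 │  4 │  8 │   
├────┼────┼────┼────┤   
│  9 │  6 │  7 │ 11 │   
├────┼────┼────┼────┤   
│ 13 │  2 │    │  3 │   
├────┼────┼────┼────┤   
│ 10 │ 14 │ 15 │ 12 │   
└────┴────┴────┴────┘   
Moves: 5                
                        
                        


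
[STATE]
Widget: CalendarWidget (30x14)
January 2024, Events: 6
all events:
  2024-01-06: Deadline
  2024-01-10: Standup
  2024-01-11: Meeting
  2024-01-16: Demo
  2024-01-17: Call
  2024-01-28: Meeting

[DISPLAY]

         January 2024         
Mo Tu We Th Fr Sa Su          
 1  2  3  4  5  6*  7         
 8  9 10* 11* 12 13 14        
15 16* 17* 18 19 20 21        
22 23 24 25 26 27 28*         
29 30 31                      
                              
                              
                              
                              
                              
                              
                              


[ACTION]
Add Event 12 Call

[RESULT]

         January 2024         
Mo Tu We Th Fr Sa Su          
 1  2  3  4  5  6*  7         
 8  9 10* 11* 12* 13 14       
15 16* 17* 18 19 20 21        
22 23 24 25 26 27 28*         
29 30 31                      
                              
                              
                              
                              
                              
                              
                              


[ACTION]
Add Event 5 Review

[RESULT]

         January 2024         
Mo Tu We Th Fr Sa Su          
 1  2  3  4  5*  6*  7        
 8  9 10* 11* 12* 13 14       
15 16* 17* 18 19 20 21        
22 23 24 25 26 27 28*         
29 30 31                      
                              
                              
                              
                              
                              
                              
                              


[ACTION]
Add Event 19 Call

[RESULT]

         January 2024         
Mo Tu We Th Fr Sa Su          
 1  2  3  4  5*  6*  7        
 8  9 10* 11* 12* 13 14       
15 16* 17* 18 19* 20 21       
22 23 24 25 26 27 28*         
29 30 31                      
                              
                              
                              
                              
                              
                              
                              


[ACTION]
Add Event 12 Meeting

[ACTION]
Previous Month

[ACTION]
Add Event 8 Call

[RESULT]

        December 2023         
Mo Tu We Th Fr Sa Su          
             1  2  3          
 4  5  6  7  8*  9 10         
11 12 13 14 15 16 17          
18 19 20 21 22 23 24          
25 26 27 28 29 30 31          
                              
                              
                              
                              
                              
                              
                              


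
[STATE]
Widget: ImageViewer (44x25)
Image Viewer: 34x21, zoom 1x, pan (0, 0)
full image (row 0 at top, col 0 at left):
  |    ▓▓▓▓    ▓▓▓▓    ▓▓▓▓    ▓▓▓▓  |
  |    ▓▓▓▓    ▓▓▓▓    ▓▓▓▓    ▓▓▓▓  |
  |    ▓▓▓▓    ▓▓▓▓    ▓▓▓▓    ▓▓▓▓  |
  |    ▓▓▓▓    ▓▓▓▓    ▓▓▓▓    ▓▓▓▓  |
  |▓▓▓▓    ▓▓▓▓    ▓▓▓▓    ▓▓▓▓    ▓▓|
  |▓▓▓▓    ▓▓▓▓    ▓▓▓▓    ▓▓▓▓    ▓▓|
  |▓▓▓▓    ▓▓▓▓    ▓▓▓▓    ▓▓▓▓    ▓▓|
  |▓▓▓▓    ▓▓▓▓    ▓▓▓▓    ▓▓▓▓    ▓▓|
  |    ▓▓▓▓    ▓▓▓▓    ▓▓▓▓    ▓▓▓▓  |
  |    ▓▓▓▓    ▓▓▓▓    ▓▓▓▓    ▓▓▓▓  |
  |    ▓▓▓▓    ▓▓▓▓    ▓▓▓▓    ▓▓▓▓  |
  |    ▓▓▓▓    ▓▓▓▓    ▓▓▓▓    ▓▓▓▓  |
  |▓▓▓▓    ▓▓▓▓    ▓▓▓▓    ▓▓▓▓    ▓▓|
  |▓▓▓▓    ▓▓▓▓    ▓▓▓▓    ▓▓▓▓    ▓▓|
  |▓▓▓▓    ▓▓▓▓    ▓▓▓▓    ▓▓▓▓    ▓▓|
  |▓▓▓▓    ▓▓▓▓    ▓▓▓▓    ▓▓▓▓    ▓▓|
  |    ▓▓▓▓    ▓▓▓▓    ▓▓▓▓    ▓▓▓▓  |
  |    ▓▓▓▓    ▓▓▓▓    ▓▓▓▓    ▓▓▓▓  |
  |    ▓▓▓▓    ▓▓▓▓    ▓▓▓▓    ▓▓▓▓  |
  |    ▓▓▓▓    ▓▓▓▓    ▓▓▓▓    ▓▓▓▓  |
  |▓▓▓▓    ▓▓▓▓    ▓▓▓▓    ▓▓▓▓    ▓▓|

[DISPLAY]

    ▓▓▓▓    ▓▓▓▓    ▓▓▓▓    ▓▓▓▓            
    ▓▓▓▓    ▓▓▓▓    ▓▓▓▓    ▓▓▓▓            
    ▓▓▓▓    ▓▓▓▓    ▓▓▓▓    ▓▓▓▓            
    ▓▓▓▓    ▓▓▓▓    ▓▓▓▓    ▓▓▓▓            
▓▓▓▓    ▓▓▓▓    ▓▓▓▓    ▓▓▓▓    ▓▓          
▓▓▓▓    ▓▓▓▓    ▓▓▓▓    ▓▓▓▓    ▓▓          
▓▓▓▓    ▓▓▓▓    ▓▓▓▓    ▓▓▓▓    ▓▓          
▓▓▓▓    ▓▓▓▓    ▓▓▓▓    ▓▓▓▓    ▓▓          
    ▓▓▓▓    ▓▓▓▓    ▓▓▓▓    ▓▓▓▓            
    ▓▓▓▓    ▓▓▓▓    ▓▓▓▓    ▓▓▓▓            
    ▓▓▓▓    ▓▓▓▓    ▓▓▓▓    ▓▓▓▓            
    ▓▓▓▓    ▓▓▓▓    ▓▓▓▓    ▓▓▓▓            
▓▓▓▓    ▓▓▓▓    ▓▓▓▓    ▓▓▓▓    ▓▓          
▓▓▓▓    ▓▓▓▓    ▓▓▓▓    ▓▓▓▓    ▓▓          
▓▓▓▓    ▓▓▓▓    ▓▓▓▓    ▓▓▓▓    ▓▓          
▓▓▓▓    ▓▓▓▓    ▓▓▓▓    ▓▓▓▓    ▓▓          
    ▓▓▓▓    ▓▓▓▓    ▓▓▓▓    ▓▓▓▓            
    ▓▓▓▓    ▓▓▓▓    ▓▓▓▓    ▓▓▓▓            
    ▓▓▓▓    ▓▓▓▓    ▓▓▓▓    ▓▓▓▓            
    ▓▓▓▓    ▓▓▓▓    ▓▓▓▓    ▓▓▓▓            
▓▓▓▓    ▓▓▓▓    ▓▓▓▓    ▓▓▓▓    ▓▓          
                                            
                                            
                                            
                                            


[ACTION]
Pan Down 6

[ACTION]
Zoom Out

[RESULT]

▓▓▓▓    ▓▓▓▓    ▓▓▓▓    ▓▓▓▓    ▓▓          
▓▓▓▓    ▓▓▓▓    ▓▓▓▓    ▓▓▓▓    ▓▓          
    ▓▓▓▓    ▓▓▓▓    ▓▓▓▓    ▓▓▓▓            
    ▓▓▓▓    ▓▓▓▓    ▓▓▓▓    ▓▓▓▓            
    ▓▓▓▓    ▓▓▓▓    ▓▓▓▓    ▓▓▓▓            
    ▓▓▓▓    ▓▓▓▓    ▓▓▓▓    ▓▓▓▓            
▓▓▓▓    ▓▓▓▓    ▓▓▓▓    ▓▓▓▓    ▓▓          
▓▓▓▓    ▓▓▓▓    ▓▓▓▓    ▓▓▓▓    ▓▓          
▓▓▓▓    ▓▓▓▓    ▓▓▓▓    ▓▓▓▓    ▓▓          
▓▓▓▓    ▓▓▓▓    ▓▓▓▓    ▓▓▓▓    ▓▓          
    ▓▓▓▓    ▓▓▓▓    ▓▓▓▓    ▓▓▓▓            
    ▓▓▓▓    ▓▓▓▓    ▓▓▓▓    ▓▓▓▓            
    ▓▓▓▓    ▓▓▓▓    ▓▓▓▓    ▓▓▓▓            
    ▓▓▓▓    ▓▓▓▓    ▓▓▓▓    ▓▓▓▓            
▓▓▓▓    ▓▓▓▓    ▓▓▓▓    ▓▓▓▓    ▓▓          
                                            
                                            
                                            
                                            
                                            
                                            
                                            
                                            
                                            
                                            


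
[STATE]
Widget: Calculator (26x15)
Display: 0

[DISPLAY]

                         0
┌───┬───┬───┬───┐         
│ 7 │ 8 │ 9 │ ÷ │         
├───┼───┼───┼───┤         
│ 4 │ 5 │ 6 │ × │         
├───┼───┼───┼───┤         
│ 1 │ 2 │ 3 │ - │         
├───┼───┼───┼───┤         
│ 0 │ . │ = │ + │         
├───┼───┼───┼───┤         
│ C │ MC│ MR│ M+│         
└───┴───┴───┴───┘         
                          
                          
                          


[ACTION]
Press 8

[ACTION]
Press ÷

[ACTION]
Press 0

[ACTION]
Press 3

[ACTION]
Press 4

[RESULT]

                        34
┌───┬───┬───┬───┐         
│ 7 │ 8 │ 9 │ ÷ │         
├───┼───┼───┼───┤         
│ 4 │ 5 │ 6 │ × │         
├───┼───┼───┼───┤         
│ 1 │ 2 │ 3 │ - │         
├───┼───┼───┼───┤         
│ 0 │ . │ = │ + │         
├───┼───┼───┼───┤         
│ C │ MC│ MR│ M+│         
└───┴───┴───┴───┘         
                          
                          
                          


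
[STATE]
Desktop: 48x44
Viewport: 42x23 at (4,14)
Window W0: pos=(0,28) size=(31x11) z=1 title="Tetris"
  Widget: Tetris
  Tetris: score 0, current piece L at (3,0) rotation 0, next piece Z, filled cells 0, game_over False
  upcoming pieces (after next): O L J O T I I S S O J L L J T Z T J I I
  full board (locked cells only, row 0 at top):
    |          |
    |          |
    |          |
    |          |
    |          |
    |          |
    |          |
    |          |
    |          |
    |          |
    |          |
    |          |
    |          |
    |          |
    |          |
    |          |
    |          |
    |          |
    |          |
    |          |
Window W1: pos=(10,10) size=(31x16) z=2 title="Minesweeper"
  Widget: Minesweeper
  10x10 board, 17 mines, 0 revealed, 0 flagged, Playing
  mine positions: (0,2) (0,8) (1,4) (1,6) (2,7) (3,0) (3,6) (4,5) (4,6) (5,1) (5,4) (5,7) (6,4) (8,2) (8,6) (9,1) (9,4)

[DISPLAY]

      ┃■■■■■■■■■■                   ┃     
      ┃■■■■■■■■■■                   ┃     
      ┃■■■■■■■■■■                   ┃     
      ┃■■■■■■■■■■                   ┃     
      ┃■■■■■■■■■■                   ┃     
      ┃■■■■■■■■■■                   ┃     
      ┃■■■■■■■■■■                   ┃     
      ┃■■■■■■■■■■                   ┃     
      ┃■■■■■■■■■■                   ┃     
      ┃                             ┃     
      ┃                             ┃     
      ┗━━━━━━━━━━━━━━━━━━━━━━━━━━━━━┛     
                                          
                                          
━━━━━━━━━━━━━━━━━━━━━━━━━━┓               
tris                      ┃               
──────────────────────────┨               
       │Next:             ┃               
       │▓▓                ┃               
       │ ▓▓               ┃               
       │                  ┃               
       │                  ┃               
       │                  ┃               


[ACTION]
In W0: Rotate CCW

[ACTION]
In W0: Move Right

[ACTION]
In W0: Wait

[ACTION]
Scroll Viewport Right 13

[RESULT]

    ┃■■■■■■■■■■                   ┃       
    ┃■■■■■■■■■■                   ┃       
    ┃■■■■■■■■■■                   ┃       
    ┃■■■■■■■■■■                   ┃       
    ┃■■■■■■■■■■                   ┃       
    ┃■■■■■■■■■■                   ┃       
    ┃■■■■■■■■■■                   ┃       
    ┃■■■■■■■■■■                   ┃       
    ┃■■■■■■■■■■                   ┃       
    ┃                             ┃       
    ┃                             ┃       
    ┗━━━━━━━━━━━━━━━━━━━━━━━━━━━━━┛       
                                          
                                          
━━━━━━━━━━━━━━━━━━━━━━━━┓                 
is                      ┃                 
────────────────────────┨                 
     │Next:             ┃                 
     │▓▓                ┃                 
     │ ▓▓               ┃                 
     │                  ┃                 
     │                  ┃                 
     │                  ┃                 


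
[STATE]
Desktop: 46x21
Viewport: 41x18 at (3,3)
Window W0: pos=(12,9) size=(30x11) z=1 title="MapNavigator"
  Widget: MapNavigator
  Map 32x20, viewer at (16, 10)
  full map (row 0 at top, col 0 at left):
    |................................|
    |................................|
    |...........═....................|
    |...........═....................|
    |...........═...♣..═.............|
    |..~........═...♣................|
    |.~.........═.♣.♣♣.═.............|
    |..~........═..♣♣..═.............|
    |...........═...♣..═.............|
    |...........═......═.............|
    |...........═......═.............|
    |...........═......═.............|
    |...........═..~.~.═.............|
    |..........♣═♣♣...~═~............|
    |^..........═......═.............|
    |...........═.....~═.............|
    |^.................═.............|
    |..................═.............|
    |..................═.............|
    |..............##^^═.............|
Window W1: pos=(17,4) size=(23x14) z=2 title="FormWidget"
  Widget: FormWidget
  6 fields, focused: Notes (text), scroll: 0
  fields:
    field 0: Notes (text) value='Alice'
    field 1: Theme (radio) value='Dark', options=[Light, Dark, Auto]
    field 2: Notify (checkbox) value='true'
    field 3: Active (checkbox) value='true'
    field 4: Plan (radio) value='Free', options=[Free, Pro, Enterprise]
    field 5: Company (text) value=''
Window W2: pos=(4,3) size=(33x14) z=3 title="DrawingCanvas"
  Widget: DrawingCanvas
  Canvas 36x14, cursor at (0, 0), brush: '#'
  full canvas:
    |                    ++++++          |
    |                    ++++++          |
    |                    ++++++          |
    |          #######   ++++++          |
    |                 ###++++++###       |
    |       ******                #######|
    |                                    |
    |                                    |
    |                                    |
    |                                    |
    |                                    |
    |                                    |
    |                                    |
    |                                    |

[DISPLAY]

 ┏━━━━━━━━━━━━━━━━━━━━━━━━━━━━━━━┓       
 ┃ DrawingCanvas                 ┃━━┓    
 ┠───────────────────────────────┨  ┃    
 ┃+                   ++++++     ┃──┨    
 ┃                    ++++++     ┃e]┃    
 ┃                    ++++++     ┃ig┃    
 ┃          #######   ++++++     ┃  ┃━┓  
 ┃                 ###++++++###  ┃  ┃ ┃  
 ┃       ******                ##┃re┃─┨  
 ┃                               ┃ ]┃.┃  
 ┃                               ┃  ┃.┃  
 ┃                               ┃  ┃.┃  
 ┃                               ┃  ┃.┃  
 ┗━━━━━━━━━━━━━━━━━━━━━━━━━━━━━━━┛  ┃.┃  
         ┃....┗━━━━━━━━━━━━━━━━━━━━━┛.┃  
         ┃........♣═♣♣...~═~..........┃  
         ┗━━━━━━━━━━━━━━━━━━━━━━━━━━━━┛  
                                         


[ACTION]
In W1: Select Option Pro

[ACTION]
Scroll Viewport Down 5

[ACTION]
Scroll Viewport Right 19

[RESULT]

━━━━━━━━━━━━━━━━━━━━━━━━━━━━━━━┓         
 DrawingCanvas                 ┃━━┓      
───────────────────────────────┨  ┃      
+                   ++++++     ┃──┨      
                    ++++++     ┃e]┃      
                    ++++++     ┃ig┃      
          #######   ++++++     ┃  ┃━┓    
                 ###++++++###  ┃  ┃ ┃    
       ******                ##┃re┃─┨    
                               ┃ ]┃.┃    
                               ┃  ┃.┃    
                               ┃  ┃.┃    
                               ┃  ┃.┃    
━━━━━━━━━━━━━━━━━━━━━━━━━━━━━━━┛  ┃.┃    
       ┃....┗━━━━━━━━━━━━━━━━━━━━━┛.┃    
       ┃........♣═♣♣...~═~..........┃    
       ┗━━━━━━━━━━━━━━━━━━━━━━━━━━━━┛    
                                         


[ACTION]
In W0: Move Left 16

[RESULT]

━━━━━━━━━━━━━━━━━━━━━━━━━━━━━━━┓         
 DrawingCanvas                 ┃━━┓      
───────────────────────────────┨  ┃      
+                   ++++++     ┃──┨      
                    ++++++     ┃e]┃      
                    ++++++     ┃ig┃      
          #######   ++++++     ┃  ┃━┓    
                 ###++++++###  ┃  ┃ ┃    
       ******                ##┃re┃─┨    
                               ┃ ]┃.┃    
                               ┃  ┃.┃    
                               ┃  ┃.┃    
                               ┃  ┃.┃    
━━━━━━━━━━━━━━━━━━━━━━━━━━━━━━━┛  ┃.┃    
       ┃    ┗━━━━━━━━━━━━━━━━━━━━━┛.┃    
       ┃              ..........♣═♣♣┃    
       ┗━━━━━━━━━━━━━━━━━━━━━━━━━━━━┛    
                                         


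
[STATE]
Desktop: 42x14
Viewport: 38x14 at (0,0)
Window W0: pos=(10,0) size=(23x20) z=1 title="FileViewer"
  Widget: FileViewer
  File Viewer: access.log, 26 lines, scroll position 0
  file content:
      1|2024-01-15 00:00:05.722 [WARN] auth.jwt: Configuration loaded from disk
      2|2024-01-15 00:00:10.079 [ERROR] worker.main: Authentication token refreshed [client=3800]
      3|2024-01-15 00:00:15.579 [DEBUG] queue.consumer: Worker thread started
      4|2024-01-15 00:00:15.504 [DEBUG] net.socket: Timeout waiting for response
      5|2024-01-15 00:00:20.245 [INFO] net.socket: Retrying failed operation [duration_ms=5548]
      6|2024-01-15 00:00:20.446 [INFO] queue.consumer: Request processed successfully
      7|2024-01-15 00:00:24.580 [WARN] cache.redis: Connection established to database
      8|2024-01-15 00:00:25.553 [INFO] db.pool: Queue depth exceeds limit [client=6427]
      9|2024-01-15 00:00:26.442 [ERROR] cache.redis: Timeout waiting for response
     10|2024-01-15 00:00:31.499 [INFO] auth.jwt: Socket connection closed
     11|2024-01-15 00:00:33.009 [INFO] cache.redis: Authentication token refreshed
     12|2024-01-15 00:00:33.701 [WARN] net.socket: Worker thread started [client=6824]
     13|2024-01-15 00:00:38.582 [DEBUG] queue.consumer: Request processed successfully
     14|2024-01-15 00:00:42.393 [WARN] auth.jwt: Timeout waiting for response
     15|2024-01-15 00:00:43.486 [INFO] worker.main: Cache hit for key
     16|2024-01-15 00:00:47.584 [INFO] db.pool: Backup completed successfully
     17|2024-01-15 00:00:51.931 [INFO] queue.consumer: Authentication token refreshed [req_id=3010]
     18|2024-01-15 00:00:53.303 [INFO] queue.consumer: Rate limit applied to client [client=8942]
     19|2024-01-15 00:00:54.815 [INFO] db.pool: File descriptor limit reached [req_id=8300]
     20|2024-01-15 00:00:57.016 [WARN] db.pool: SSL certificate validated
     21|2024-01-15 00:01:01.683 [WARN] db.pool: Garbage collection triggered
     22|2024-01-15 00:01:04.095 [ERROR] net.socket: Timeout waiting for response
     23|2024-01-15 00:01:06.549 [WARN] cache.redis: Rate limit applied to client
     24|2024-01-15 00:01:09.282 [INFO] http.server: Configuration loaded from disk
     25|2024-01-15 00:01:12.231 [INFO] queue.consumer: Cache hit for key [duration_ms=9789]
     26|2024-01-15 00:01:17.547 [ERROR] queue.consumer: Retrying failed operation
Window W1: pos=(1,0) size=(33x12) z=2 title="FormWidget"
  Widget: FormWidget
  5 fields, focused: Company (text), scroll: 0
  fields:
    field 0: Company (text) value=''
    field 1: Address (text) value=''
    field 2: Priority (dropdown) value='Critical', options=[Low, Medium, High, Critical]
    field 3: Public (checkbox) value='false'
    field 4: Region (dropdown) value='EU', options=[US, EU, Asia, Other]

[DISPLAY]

 ┏━━━━━━━━━━━━━━━━━━━━━━━━━━━━━━━┓    
 ┃ FormWidget                    ┃    
 ┠───────────────────────────────┨    
 ┃> Company:    [               ]┃    
 ┃  Address:    [               ]┃    
 ┃  Priority:   [Critical      ▼]┃    
 ┃  Public:     [ ]              ┃    
 ┃  Region:     [EU            ▼]┃    
 ┃                               ┃    
 ┃                               ┃    
 ┃                               ┃    
 ┗━━━━━━━━━━━━━━━━━━━━━━━━━━━━━━━┛    
          ┃2024-01-15 00:00:31.░┃     
          ┃2024-01-15 00:00:33.░┃     


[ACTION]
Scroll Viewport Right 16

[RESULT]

━━━━━━━━━━━━━━━━━━━━━━━━━━━━━┓        
ormWidget                    ┃        
─────────────────────────────┨        
Company:    [               ]┃        
Address:    [               ]┃        
Priority:   [Critical      ▼]┃        
Public:     [ ]              ┃        
Region:     [EU            ▼]┃        
                             ┃        
                             ┃        
                             ┃        
━━━━━━━━━━━━━━━━━━━━━━━━━━━━━┛        
      ┃2024-01-15 00:00:31.░┃         
      ┃2024-01-15 00:00:33.░┃         


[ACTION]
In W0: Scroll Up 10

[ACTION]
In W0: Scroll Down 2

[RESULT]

━━━━━━━━━━━━━━━━━━━━━━━━━━━━━┓        
ormWidget                    ┃        
─────────────────────────────┨        
Company:    [               ]┃        
Address:    [               ]┃        
Priority:   [Critical      ▼]┃        
Public:     [ ]              ┃        
Region:     [EU            ▼]┃        
                             ┃        
                             ┃        
                             ┃        
━━━━━━━━━━━━━━━━━━━━━━━━━━━━━┛        
      ┃2024-01-15 00:00:33.░┃         
      ┃2024-01-15 00:00:38.░┃         


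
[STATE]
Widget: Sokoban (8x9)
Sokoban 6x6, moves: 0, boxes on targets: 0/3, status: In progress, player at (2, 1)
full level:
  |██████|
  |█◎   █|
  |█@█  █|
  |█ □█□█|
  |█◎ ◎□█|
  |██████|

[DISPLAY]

██████  
█◎   █  
█@█  █  
█ □█□█  
█◎ ◎□█  
██████  
Moves: 0
        
        


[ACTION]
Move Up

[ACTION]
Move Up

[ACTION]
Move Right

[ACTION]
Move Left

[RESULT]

██████  
█+   █  
█ █  █  
█ □█□█  
█◎ ◎□█  
██████  
Moves: 3
        
        


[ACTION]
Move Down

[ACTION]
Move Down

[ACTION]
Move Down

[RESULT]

██████  
█◎   █  
█ █  █  
█ □█□█  
█+ ◎□█  
██████  
Moves: 6
        
        


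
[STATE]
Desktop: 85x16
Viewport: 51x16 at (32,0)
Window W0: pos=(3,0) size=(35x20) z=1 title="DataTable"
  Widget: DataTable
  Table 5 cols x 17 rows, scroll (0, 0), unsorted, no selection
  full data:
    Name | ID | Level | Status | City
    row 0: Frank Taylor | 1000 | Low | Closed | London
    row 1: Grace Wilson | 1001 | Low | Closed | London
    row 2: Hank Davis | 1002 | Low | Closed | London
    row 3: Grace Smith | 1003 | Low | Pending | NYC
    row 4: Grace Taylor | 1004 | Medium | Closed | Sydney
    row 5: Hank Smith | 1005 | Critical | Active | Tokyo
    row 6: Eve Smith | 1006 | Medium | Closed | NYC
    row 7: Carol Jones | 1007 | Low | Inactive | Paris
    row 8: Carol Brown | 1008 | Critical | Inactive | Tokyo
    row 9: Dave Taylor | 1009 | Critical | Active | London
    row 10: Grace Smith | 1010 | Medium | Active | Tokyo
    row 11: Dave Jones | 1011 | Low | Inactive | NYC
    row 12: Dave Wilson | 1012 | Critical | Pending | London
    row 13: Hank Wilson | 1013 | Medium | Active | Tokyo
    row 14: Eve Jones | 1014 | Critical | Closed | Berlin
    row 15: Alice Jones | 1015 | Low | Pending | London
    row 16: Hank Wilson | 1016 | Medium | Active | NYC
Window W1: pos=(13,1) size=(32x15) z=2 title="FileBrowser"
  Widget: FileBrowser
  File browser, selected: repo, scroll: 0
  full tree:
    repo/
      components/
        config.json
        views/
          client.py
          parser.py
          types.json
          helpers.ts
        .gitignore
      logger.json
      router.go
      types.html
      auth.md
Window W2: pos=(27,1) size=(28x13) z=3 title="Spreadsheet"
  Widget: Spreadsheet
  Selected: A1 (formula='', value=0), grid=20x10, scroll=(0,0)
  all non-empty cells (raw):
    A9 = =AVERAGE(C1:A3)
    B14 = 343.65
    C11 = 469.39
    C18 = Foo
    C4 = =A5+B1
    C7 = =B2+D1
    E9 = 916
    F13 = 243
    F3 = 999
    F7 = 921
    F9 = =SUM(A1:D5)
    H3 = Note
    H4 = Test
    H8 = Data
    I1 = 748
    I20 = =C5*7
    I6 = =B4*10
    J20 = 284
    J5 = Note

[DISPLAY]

━━━━━┓                                             
━━━━━━━━━━━━━━━━━━━━━━┓                            
eadsheet              ┃                            
──────────────────────┨                            
                      ┃                            
   A       B       C  ┃                            
----------------------┃                            
     [0]       0      ┃                            
       0       0      ┃                            
       0       0      ┃                            
       0       0      ┃                            
       0       0      ┃                            
       0       0      ┃                            
━━━━━━━━━━━━━━━━━━━━━━┛                            
            ┃                                      
━━━━━━━━━━━━┛                                      


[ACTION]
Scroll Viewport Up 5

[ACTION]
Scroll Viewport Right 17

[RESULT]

━━━┓                                               
━━━━━━━━━━━━━━━━━━━━┓                              
dsheet              ┃                              
────────────────────┨                              
                    ┃                              
 A       B       C  ┃                              
--------------------┃                              
   [0]       0      ┃                              
     0       0      ┃                              
     0       0      ┃                              
     0       0      ┃                              
     0       0      ┃                              
     0       0      ┃                              
━━━━━━━━━━━━━━━━━━━━┛                              
          ┃                                        
━━━━━━━━━━┛                                        


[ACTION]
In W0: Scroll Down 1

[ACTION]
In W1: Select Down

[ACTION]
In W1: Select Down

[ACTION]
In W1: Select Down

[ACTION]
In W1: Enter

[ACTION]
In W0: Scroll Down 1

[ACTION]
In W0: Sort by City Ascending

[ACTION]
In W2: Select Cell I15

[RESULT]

━━━┓                                               
━━━━━━━━━━━━━━━━━━━━┓                              
dsheet              ┃                              
────────────────────┨                              
                    ┃                              
 A       B       C  ┃                              
--------------------┃                              
     0       0      ┃                              
     0       0      ┃                              
     0       0      ┃                              
     0       0      ┃                              
     0       0      ┃                              
     0       0      ┃                              
━━━━━━━━━━━━━━━━━━━━┛                              
          ┃                                        
━━━━━━━━━━┛                                        


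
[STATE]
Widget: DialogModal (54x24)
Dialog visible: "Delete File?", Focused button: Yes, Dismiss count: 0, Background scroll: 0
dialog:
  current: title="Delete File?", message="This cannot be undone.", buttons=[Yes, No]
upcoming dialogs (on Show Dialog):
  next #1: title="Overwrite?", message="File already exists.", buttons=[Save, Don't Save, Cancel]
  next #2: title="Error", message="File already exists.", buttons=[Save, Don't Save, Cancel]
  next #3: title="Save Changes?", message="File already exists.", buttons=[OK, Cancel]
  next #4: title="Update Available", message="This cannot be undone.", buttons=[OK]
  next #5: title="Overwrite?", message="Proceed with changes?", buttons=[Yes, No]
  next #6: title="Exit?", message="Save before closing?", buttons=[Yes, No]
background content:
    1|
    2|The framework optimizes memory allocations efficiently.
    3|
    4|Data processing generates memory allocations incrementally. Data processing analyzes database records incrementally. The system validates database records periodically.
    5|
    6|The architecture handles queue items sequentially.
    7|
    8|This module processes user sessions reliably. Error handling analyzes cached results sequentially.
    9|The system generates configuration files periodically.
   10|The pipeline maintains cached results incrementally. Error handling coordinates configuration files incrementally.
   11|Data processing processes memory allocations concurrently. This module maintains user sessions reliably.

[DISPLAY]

                                                      
The framework optimizes memory allocations efficiently
                                                      
Data processing generates memory allocations increment
                                                      
The architecture handles queue items sequentially.    
                                                      
This module processes user sessions reliably. Error ha
The system generates configuration files periodically.
The pipeline m┌────────────────────────┐crementally. E
Data processin│      Delete File?      │ions concurren
              │ This cannot be undone. │              
              │       [Yes]  No        │              
              └────────────────────────┘              
                                                      
                                                      
                                                      
                                                      
                                                      
                                                      
                                                      
                                                      
                                                      
                                                      


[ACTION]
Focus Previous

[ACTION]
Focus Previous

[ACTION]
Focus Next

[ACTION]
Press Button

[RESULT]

                                                      
The framework optimizes memory allocations efficiently
                                                      
Data processing generates memory allocations increment
                                                      
The architecture handles queue items sequentially.    
                                                      
This module processes user sessions reliably. Error ha
The system generates configuration files periodically.
The pipeline maintains cached results incrementally. E
Data processing processes memory allocations concurren
                                                      
                                                      
                                                      
                                                      
                                                      
                                                      
                                                      
                                                      
                                                      
                                                      
                                                      
                                                      
                                                      


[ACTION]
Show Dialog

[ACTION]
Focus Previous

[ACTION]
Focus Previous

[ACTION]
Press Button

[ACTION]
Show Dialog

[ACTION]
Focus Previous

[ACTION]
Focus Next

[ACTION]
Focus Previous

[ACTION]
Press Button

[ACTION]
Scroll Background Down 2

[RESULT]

                                                      
Data processing generates memory allocations increment
                                                      
The architecture handles queue items sequentially.    
                                                      
This module processes user sessions reliably. Error ha
The system generates configuration files periodically.
The pipeline maintains cached results incrementally. E
Data processing processes memory allocations concurren
                                                      
                                                      
                                                      
                                                      
                                                      
                                                      
                                                      
                                                      
                                                      
                                                      
                                                      
                                                      
                                                      
                                                      
                                                      


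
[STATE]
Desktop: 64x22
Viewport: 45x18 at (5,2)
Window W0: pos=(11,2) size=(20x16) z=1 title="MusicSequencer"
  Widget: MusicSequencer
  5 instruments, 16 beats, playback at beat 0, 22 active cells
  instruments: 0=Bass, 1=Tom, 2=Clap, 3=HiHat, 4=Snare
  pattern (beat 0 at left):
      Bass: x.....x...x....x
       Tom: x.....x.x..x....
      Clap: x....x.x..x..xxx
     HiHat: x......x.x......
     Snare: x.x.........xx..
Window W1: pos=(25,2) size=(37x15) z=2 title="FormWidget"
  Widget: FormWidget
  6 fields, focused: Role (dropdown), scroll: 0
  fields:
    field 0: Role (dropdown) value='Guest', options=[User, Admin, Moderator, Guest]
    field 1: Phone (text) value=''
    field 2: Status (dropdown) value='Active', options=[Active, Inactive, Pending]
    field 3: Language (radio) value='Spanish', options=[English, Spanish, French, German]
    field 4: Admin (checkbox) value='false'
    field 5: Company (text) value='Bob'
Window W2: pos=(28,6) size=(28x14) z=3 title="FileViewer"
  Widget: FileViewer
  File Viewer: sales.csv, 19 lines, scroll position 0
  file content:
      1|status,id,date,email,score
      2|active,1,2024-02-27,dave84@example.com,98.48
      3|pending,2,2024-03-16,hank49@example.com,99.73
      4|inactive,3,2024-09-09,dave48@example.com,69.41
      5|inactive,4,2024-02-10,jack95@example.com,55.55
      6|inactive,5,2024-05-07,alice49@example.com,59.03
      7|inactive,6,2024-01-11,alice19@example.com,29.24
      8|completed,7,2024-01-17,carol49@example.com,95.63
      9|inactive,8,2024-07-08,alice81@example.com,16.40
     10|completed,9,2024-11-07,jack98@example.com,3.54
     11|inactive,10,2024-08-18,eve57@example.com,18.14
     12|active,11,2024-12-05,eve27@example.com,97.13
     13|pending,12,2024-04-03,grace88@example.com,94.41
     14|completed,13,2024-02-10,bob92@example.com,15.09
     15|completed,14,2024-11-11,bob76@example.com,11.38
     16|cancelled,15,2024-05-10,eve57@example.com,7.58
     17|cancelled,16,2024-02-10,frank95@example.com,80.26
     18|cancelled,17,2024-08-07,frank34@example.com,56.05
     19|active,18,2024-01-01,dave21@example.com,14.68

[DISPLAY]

      ┏━━━━━━━━━━━━━┏━━━━━━━━━━━━━━━━━━━━━━━━
      ┃ MusicSequenc┃ FormWidget             
      ┠─────────────┠────────────────────────
      ┃      ▼123456┃> Role:       [Guest    
      ┃  Bass█·····█┃  ┏━━━━━━━━━━━━━━━━━━━━━
      ┃   Tom█·····█┃  ┃ FileViewer          
      ┃  Clap█····█·┃  ┠─────────────────────
      ┃ HiHat█······┃  ┃status,id,date,email,
      ┃ Snare█·█····┃  ┃active,1,2024-02-27,d
      ┃             ┃  ┃pending,2,2024-03-16,
      ┃             ┃  ┃inactive,3,2024-09-09
      ┃             ┃  ┃inactive,4,2024-02-10
      ┃             ┃  ┃inactive,5,2024-05-07
      ┃             ┃  ┃inactive,6,2024-01-11
      ┃             ┗━━┃completed,7,2024-01-1
      ┗━━━━━━━━━━━━━━━━┃inactive,8,2024-07-08
                       ┃completed,9,2024-11-0
                       ┗━━━━━━━━━━━━━━━━━━━━━


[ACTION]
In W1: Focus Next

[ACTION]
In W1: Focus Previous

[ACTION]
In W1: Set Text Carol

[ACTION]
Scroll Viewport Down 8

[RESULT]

      ┠─────────────┠────────────────────────
      ┃      ▼123456┃> Role:       [Guest    
      ┃  Bass█·····█┃  ┏━━━━━━━━━━━━━━━━━━━━━
      ┃   Tom█·····█┃  ┃ FileViewer          
      ┃  Clap█····█·┃  ┠─────────────────────
      ┃ HiHat█······┃  ┃status,id,date,email,
      ┃ Snare█·█····┃  ┃active,1,2024-02-27,d
      ┃             ┃  ┃pending,2,2024-03-16,
      ┃             ┃  ┃inactive,3,2024-09-09
      ┃             ┃  ┃inactive,4,2024-02-10
      ┃             ┃  ┃inactive,5,2024-05-07
      ┃             ┃  ┃inactive,6,2024-01-11
      ┃             ┗━━┃completed,7,2024-01-1
      ┗━━━━━━━━━━━━━━━━┃inactive,8,2024-07-08
                       ┃completed,9,2024-11-0
                       ┗━━━━━━━━━━━━━━━━━━━━━
                                             
                                             
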